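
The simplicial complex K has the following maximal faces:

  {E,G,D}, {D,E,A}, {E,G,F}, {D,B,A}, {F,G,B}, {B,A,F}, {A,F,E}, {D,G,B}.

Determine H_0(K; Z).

Take the total order A < B < D < E < F < G on the vertex set. Then K (dimension 2) consists of the simplices:

  0-simplices (6): A, B, D, E, F, G
  1-simplices (12): AB, AD, AE, AF, BD, BF, BG, DE, DG, EF, EG, FG
  2-simplices (8): ABD, ABF, ADE, AEF, BDG, BFG, DEG, EFG

Hence C_0 ≅ Z^6, C_1 ≅ Z^12, C_2 ≅ Z^8.

∂_1: C_1 → C_0 is given by ∂[p,q] = [q] − [p].
As a 6×12 matrix over Z this has rank 5, with invariant factors (1,1,1,1,1).

Boundary ∂_2: C_2 → C_1 acts by ∂[p,q,r] = [q,r] − [p,r] + [p,q]. For instance
  ∂BFG = FG − BG + BF,
  ∂BDG = DG − BG + BD.
The resulting 12×8 matrix has rank 7, and its Smith normal form has invariant factors (1,1,1,1,1,1,1).

Computing H_k = (kernel of ∂_k) / (image of ∂_{k+1}):

  H_0: rank C_0 − rank ∂_1 = 6 − 5 = 1, and the invariant factors of ∂_1 are all 1, so H_0 ≅ Z.

(K is a triangulation of the 2-sphere S^2.)

H_0 = Z.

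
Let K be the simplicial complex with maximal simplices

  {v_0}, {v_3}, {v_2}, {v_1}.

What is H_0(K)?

Take the total order v_0 < v_1 < v_2 < v_3 on the vertex set. Then K (dimension 0) consists of the simplices:

  0-simplices (4): [v_0], [v_1], [v_2], [v_3]

Hence C_0 ≅ Z^4.

Computing H_k = (kernel of ∂_k) / (image of ∂_{k+1}):

  H_0: rank C_0 − rank ∂_1 = 4 − 0 = 4, and there is no ∂_1, so H_0 ≅ Z^4.

H_0 ≅ Z^4.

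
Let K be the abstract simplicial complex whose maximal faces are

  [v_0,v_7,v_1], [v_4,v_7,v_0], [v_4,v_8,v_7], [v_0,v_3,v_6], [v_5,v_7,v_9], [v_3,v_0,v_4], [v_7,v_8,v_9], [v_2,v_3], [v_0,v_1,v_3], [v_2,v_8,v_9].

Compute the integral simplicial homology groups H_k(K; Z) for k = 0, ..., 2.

Order the vertices as v_0 < v_1 < v_2 < v_3 < v_4 < v_5 < v_6 < v_7 < v_8 < v_9. Listing each simplex with vertices in this order, K has dimension 2 with simplices:

  0-simplices (10): [v_0], [v_1], [v_2], [v_3], [v_4], [v_5], [v_6], [v_7], [v_8], [v_9]
  1-simplices (19): (19 of them)
  2-simplices (9): [v_0,v_1,v_3], [v_0,v_1,v_7], [v_0,v_3,v_4], [v_0,v_3,v_6], [v_0,v_4,v_7], [v_2,v_8,v_9], [v_4,v_7,v_8], [v_5,v_7,v_9], [v_7,v_8,v_9]

giving chain groups C_0 ≅ Z^10, C_1 ≅ Z^19, C_2 ≅ Z^9.

Boundary ∂_1: C_1 → C_0 is given by ∂[p,q] = [q] − [p]. For instance
  ∂[v_8,v_9] = [v_9] − [v_8].
This gives a 10×19 integer matrix of rank 9; reducing to Smith normal form yields diagonal entries (1,1,1,1,1,1,1,1,1).

∂_2: C_2 → C_1 acts by ∂[p,q,r] = [q,r] − [p,r] + [p,q]. For instance
  ∂[v_2,v_8,v_9] = [v_8,v_9] − [v_2,v_9] + [v_2,v_8],
  ∂[v_7,v_8,v_9] = [v_8,v_9] − [v_7,v_9] + [v_7,v_8].
The 19×9 boundary matrix has rank 9 and Smith normal form diag(1,1,1,1,1,1,1,1,1).

Computing H_k = (kernel of ∂_k) / (image of ∂_{k+1}):

  H_0: rank C_0 − rank ∂_1 = 10 − 9 = 1, and the invariant factors of ∂_1 are all 1, so H_0 ≅ Z.
  H_1: rank ker ∂_1 − rank ∂_2 = (19 − 9) − 9 = 1, and the invariant factors of ∂_2 are all 1, so H_1 ≅ Z.
  H_2: rank ker ∂_2 − rank ∂_3 = (9 − 9) − 0 = 0, and there is no ∂_3, so H_2 ≅ 0.

As a check, the Euler characteristic is 10 − 19 + 9 = 0, which agrees with 1 − 1 + 0 = 0.

H_0 = Z,  H_1 = Z,  H_2 = 0.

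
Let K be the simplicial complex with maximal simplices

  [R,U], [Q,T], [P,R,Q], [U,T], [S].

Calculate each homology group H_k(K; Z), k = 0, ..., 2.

H_0 = Z^2,  H_1 = Z,  H_2 = 0.

Order the vertices as P < Q < R < S < T < U. Listing each simplex with vertices in this order, K has dimension 2 with simplices:

  0-simplices (6): P, Q, R, S, T, U
  1-simplices (6): PQ, PR, QR, QT, RU, TU
  2-simplices (1): PQR

Hence C_0 ≅ Z^6, C_1 ≅ Z^6, C_2 ≅ Z^1.

Boundary ∂_1: C_1 → C_0 is given by ∂[p,q] = [q] − [p].
The resulting 6×6 matrix has rank 4, and its Smith normal form has invariant factors (1,1,1,1).

∂_2: C_2 → C_1 acts by ∂[p,q,r] = [q,r] − [p,r] + [p,q]. For instance
  ∂PQR = QR − PR + PQ.
The 6×1 boundary matrix has rank 1 and Smith normal form diag(1).

Reading off H_k = ker ∂_k / im ∂_{k+1}:

  H_0: rank C_0 − rank ∂_1 = 6 − 4 = 2, and the invariant factors of ∂_1 are all 1, so H_0 = Z^2.
  H_1: rank ker ∂_1 − rank ∂_2 = (6 − 4) − 1 = 1, and the invariant factors of ∂_2 are all 1, so H_1 = Z.
  H_2: rank ker ∂_2 − rank ∂_3 = (1 − 1) − 0 = 0, and there is no ∂_3, so H_2 = 0.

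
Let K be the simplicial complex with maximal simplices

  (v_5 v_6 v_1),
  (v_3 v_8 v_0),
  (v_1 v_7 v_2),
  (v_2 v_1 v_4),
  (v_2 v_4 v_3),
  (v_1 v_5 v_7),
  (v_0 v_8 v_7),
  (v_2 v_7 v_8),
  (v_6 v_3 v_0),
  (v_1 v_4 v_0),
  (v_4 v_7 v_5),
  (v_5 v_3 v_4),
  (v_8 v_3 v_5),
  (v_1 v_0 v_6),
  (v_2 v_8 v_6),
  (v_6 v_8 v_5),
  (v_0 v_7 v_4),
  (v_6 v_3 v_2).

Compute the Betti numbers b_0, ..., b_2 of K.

Order the vertices as v_0 < v_1 < v_2 < v_3 < v_4 < v_5 < v_6 < v_7 < v_8. Listing each simplex with vertices in this order, K has dimension 2 with simplices:

  0-simplices (9): [v_0], [v_1], [v_2], [v_3], [v_4], [v_5], [v_6], [v_7], [v_8]
  1-simplices (27): (27 of them)
  2-simplices (18): (18 of them)

Hence C_0 ≅ Z^9, C_1 ≅ Z^27, C_2 ≅ Z^18.

The boundary map ∂_1: C_1 → C_0 maps an edge to its endpoints' difference, ∂[p,q] = q − p.
As a 9×27 matrix over Z this has rank 8, with invariant factors (1,1,1,1,1,1,1,1).

∂_2: C_2 → C_1 maps a triangle to the signed sum of its edges. For instance
  ∂[v_1,v_2,v_4] = [v_2,v_4] − [v_1,v_4] + [v_1,v_2],
  ∂[v_2,v_3,v_6] = [v_3,v_6] − [v_2,v_6] + [v_2,v_3].
This gives a 27×18 integer matrix of rank 18; reducing to Smith normal form yields diagonal entries (1,1,1,1,1,1,1,1,1,1,1,1,1,1,1,1,1,2).

From H_k ≅ ker(∂_k) / im(∂_{k+1}) we obtain:

  H_0: rank C_0 − rank ∂_1 = 9 − 8 = 1, and the invariant factors of ∂_1 are all 1, so H_0 ≅ Z.
  H_1: rank ker ∂_1 − rank ∂_2 = (27 − 8) − 18 = 1, and ∂_2 has invariant factor 2 > 1, so H_1 ≅ Z × Z/2.
  H_2: rank ker ∂_2 − rank ∂_3 = (18 − 18) − 0 = 0, and there is no ∂_3, so H_2 ≅ 0.

Hence the Betti numbers are b_0 = 1, b_1 = 1, b_2 = 0.

b_0 = 1, b_1 = 1, b_2 = 0.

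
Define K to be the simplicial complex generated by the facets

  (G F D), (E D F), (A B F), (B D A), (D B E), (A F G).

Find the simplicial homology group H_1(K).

H_1 = Z.

We work with the vertex ordering A < B < D < E < F < G. The simplices of K, each written with vertices in increasing order, are:

  0-simplices (6): A, B, D, E, F, G
  1-simplices (12): AB, AD, AF, AG, BD, BE, BF, DE, DF, DG, EF, FG
  2-simplices (6): ABD, ABF, AFG, BDE, DEF, DFG

Hence C_0 ≅ Z^6, C_1 ≅ Z^12, C_2 ≅ Z^6.

∂_1: C_1 → C_0 maps an edge to its endpoints' difference, ∂[p,q] = q − p.
As a 6×12 matrix over Z this has rank 5, with invariant factors (1,1,1,1,1).

∂_2: C_2 → C_1 acts by ∂[p,q,r] = [q,r] − [p,r] + [p,q]. For instance
  ∂ABF = BF − AF + AB,
  ∂ABD = BD − AD + AB.
The resulting 12×6 matrix has rank 6, and its Smith normal form has invariant factors (1,1,1,1,1,1).

Computing H_k = (kernel of ∂_k) / (image of ∂_{k+1}):

  H_1: rank ker ∂_1 − rank ∂_2 = (12 − 5) − 6 = 1, and the invariant factors of ∂_2 are all 1, so H_1 = Z.

(K is a triangulation of the cylinder S^1 x I.)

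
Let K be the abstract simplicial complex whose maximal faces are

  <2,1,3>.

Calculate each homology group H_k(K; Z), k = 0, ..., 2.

Order the vertices as 1 < 2 < 3. Listing each simplex with vertices in this order, K has dimension 2 with simplices:

  0-simplices (3): [1], [2], [3]
  1-simplices (3): [1,2], [1,3], [2,3]
  2-simplices (1): [1,2,3]

giving chain groups C_0 ≅ Z^3, C_1 ≅ Z^3, C_2 ≅ Z^1.

Boundary ∂_1: C_1 → C_0 maps an edge to its endpoints' difference, ∂[p,q] = q − p.
The 3×3 boundary matrix has rank 2 and Smith normal form diag(1,1).

∂_2: C_2 → C_1 sends each 2-simplex [p,q,r] to [q,r] − [p,r] + [p,q]. For instance
  ∂[1,2,3] = [2,3] − [1,3] + [1,2].
This gives a 3×1 integer matrix of rank 1; reducing to Smith normal form yields diagonal entries (1).

Now H_k = ker ∂_k / im ∂_{k+1}, so:

  H_0: rank C_0 − rank ∂_1 = 3 − 2 = 1, and the invariant factors of ∂_1 are all 1, so H_0 = Z.
  H_1: rank ker ∂_1 − rank ∂_2 = (3 − 2) − 1 = 0, and the invariant factors of ∂_2 are all 1, so H_1 = 0.
  H_2: rank ker ∂_2 − rank ∂_3 = (1 − 1) − 0 = 0, and there is no ∂_3, so H_2 = 0.

As a check, the Euler characteristic is 3 − 3 + 1 = 1, which agrees with 1 − 0 + 0 = 1.

H_0 ≅ Z,  H_1 = 0,  H_2 = 0.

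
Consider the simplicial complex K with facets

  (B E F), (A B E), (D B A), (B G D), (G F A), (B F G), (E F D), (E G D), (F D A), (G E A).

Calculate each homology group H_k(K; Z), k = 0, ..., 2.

We work with the vertex ordering A < B < D < E < F < G. The simplices of K, each written with vertices in increasing order, are:

  0-simplices (6): A, B, D, E, F, G
  1-simplices (15): AB, AD, AE, AF, AG, BD, BE, BF, BG, DE, DF, DG, EF, EG, FG
  2-simplices (10): ABD, ABE, ADF, AEG, AFG, BDG, BEF, BFG, DEF, DEG

so the chain groups are C_0 ≅ Z^6, C_1 ≅ Z^15, C_2 ≅ Z^10.

The boundary map ∂_1: C_1 → C_0 sends each edge [p,q] (with p < q) to q − p.
The 6×15 boundary matrix has rank 5 and Smith normal form diag(1,1,1,1,1).

The boundary map ∂_2: C_2 → C_1 sends each 2-simplex [p,q,r] to [q,r] − [p,r] + [p,q]. For instance
  ∂ABD = BD − AD + AB,
  ∂DEF = EF − DF + DE.
The resulting 15×10 matrix has rank 10, and its Smith normal form has invariant factors (1,1,1,1,1,1,1,1,1,2).

From H_k ≅ ker(∂_k) / im(∂_{k+1}) we obtain:

  H_0: rank C_0 − rank ∂_1 = 6 − 5 = 1, and the invariant factors of ∂_1 are all 1, so H_0 = Z.
  H_1: rank ker ∂_1 − rank ∂_2 = (15 − 5) − 10 = 0, and ∂_2 has invariant factor 2 > 1, so H_1 = Z/2.
  H_2: rank ker ∂_2 − rank ∂_3 = (10 − 10) − 0 = 0, and there is no ∂_3, so H_2 = 0.

H_0 = Z,  H_1 = Z/2,  H_2 = 0.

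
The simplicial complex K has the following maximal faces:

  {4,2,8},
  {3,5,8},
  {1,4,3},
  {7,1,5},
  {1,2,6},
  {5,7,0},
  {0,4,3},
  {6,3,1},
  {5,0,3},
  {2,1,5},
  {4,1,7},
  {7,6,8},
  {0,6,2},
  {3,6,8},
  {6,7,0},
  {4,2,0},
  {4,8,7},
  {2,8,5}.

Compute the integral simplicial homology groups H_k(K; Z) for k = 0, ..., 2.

Fix the vertex order 0 < 1 < 2 < 3 < 4 < 5 < 6 < 7 < 8 and write every simplex with vertices in increasing order. Then dim K = 2 and the simplices of K are:

  0-simplices (9): [0], [1], [2], [3], [4], [5], [6], [7], [8]
  1-simplices (27): (27 of them)
  2-simplices (18): [0,2,4], [0,2,6], [0,3,4], [0,3,5], [0,5,7], [0,6,7], [1,2,5], [1,2,6], [1,3,4], [1,3,6], [1,4,7], [1,5,7], [2,4,8], [2,5,8], [3,5,8], [3,6,8], [4,7,8], [6,7,8]

so the chain groups are C_0 ≅ Z^9, C_1 ≅ Z^27, C_2 ≅ Z^18.

∂_1: C_1 → C_0 is given by ∂[p,q] = [q] − [p].
The resulting 9×27 matrix has rank 8, and its Smith normal form has invariant factors (1,1,1,1,1,1,1,1).

The boundary map ∂_2: C_2 → C_1 maps a triangle to the signed sum of its edges. For instance
  ∂[0,6,7] = [6,7] − [0,7] + [0,6],
  ∂[0,5,7] = [5,7] − [0,7] + [0,5].
The 27×18 boundary matrix has rank 17 and Smith normal form diag(1,1,1,1,1,1,1,1,1,1,1,1,1,1,1,1,1).

From H_k ≅ ker(∂_k) / im(∂_{k+1}) we obtain:

  H_0: rank C_0 − rank ∂_1 = 9 − 8 = 1, and the invariant factors of ∂_1 are all 1, so H_0 ≅ Z.
  H_1: rank ker ∂_1 − rank ∂_2 = (27 − 8) − 17 = 2, and the invariant factors of ∂_2 are all 1, so H_1 ≅ Z^2.
  H_2: rank ker ∂_2 − rank ∂_3 = (18 − 17) − 0 = 1, and there is no ∂_3, so H_2 ≅ Z.

H_0 = Z,  H_1 = Z^2,  H_2 = Z.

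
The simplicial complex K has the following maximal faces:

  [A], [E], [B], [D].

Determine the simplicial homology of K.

Fix the vertex order A < B < D < E and write every simplex with vertices in increasing order. Then dim K = 0 and the simplices of K are:

  0-simplices (4): A, B, D, E

so the chain groups are C_0 ≅ Z^4.

Now H_k = ker ∂_k / im ∂_{k+1}, so:

  H_0: rank C_0 − rank ∂_1 = 4 − 0 = 4, and there is no ∂_1, so H_0 = Z^4.

(K is a triangulation of a set of 4 points.)

H_0 = Z^4.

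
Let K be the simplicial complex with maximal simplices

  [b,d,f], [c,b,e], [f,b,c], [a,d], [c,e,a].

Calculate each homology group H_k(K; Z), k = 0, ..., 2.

H_0 ≅ Z,  H_1 ≅ Z,  H_2 = 0.

Order the vertices as a < b < c < d < e < f. Listing each simplex with vertices in this order, K has dimension 2 with simplices:

  0-simplices (6): a, b, c, d, e, f
  1-simplices (10): ac, ad, ae, bc, bd, be, bf, ce, cf, df
  2-simplices (4): ace, bce, bcf, bdf

giving chain groups C_0 ≅ Z^6, C_1 ≅ Z^10, C_2 ≅ Z^4.

Boundary ∂_1: C_1 → C_0 maps an edge to its endpoints' difference, ∂[p,q] = q − p. For instance
  ∂ce = e − c.
The 6×10 boundary matrix has rank 5 and Smith normal form diag(1,1,1,1,1).

Boundary ∂_2: C_2 → C_1 acts by ∂[p,q,r] = [q,r] − [p,r] + [p,q]. For instance
  ∂ace = ce − ae + ac,
  ∂bcf = cf − bf + bc.
As a 10×4 matrix over Z this has rank 4, with invariant factors (1,1,1,1).

Computing H_k = (kernel of ∂_k) / (image of ∂_{k+1}):

  H_0: rank C_0 − rank ∂_1 = 6 − 5 = 1, and the invariant factors of ∂_1 are all 1, so H_0 = Z.
  H_1: rank ker ∂_1 − rank ∂_2 = (10 − 5) − 4 = 1, and the invariant factors of ∂_2 are all 1, so H_1 = Z.
  H_2: rank ker ∂_2 − rank ∂_3 = (4 − 4) − 0 = 0, and there is no ∂_3, so H_2 = 0.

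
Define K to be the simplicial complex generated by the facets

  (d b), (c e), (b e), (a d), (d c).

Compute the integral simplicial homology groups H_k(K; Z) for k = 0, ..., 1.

Fix the vertex order a < b < c < d < e and write every simplex with vertices in increasing order. Then dim K = 1 and the simplices of K are:

  0-simplices (5): a, b, c, d, e
  1-simplices (5): ad, bd, be, cd, ce

so the chain groups are C_0 ≅ Z^5, C_1 ≅ Z^5.

∂_1: C_1 → C_0 maps an edge to its endpoints' difference, ∂[p,q] = q − p.
The 5×5 boundary matrix has rank 4 and Smith normal form diag(1,1,1,1).

Now H_k = ker ∂_k / im ∂_{k+1}, so:

  H_0: rank C_0 − rank ∂_1 = 5 − 4 = 1, and the invariant factors of ∂_1 are all 1, so H_0 = Z.
  H_1: rank ker ∂_1 − rank ∂_2 = (5 − 4) − 0 = 1, and there is no ∂_2, so H_1 = Z.

As a check, the Euler characteristic is 5 − 5 = 0, which agrees with 1 − 1 = 0.

H_0 = Z,  H_1 = Z.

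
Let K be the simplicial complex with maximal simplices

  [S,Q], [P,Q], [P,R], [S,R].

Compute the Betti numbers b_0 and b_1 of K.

b_0 = 1, b_1 = 1.

K has 4 vertices, 4 edges.
rank ∂_0 = 0, rank ∂_1 = 3 ⇒ b_0 = 4 − 0 − 3 = 1; all invariant factors of ∂_1 are 1 so no torsion. So H_0 ≅ Z.
rank ∂_1 = 3, rank ∂_2 = 0 ⇒ b_1 = 4 − 3 − 0 = 1. So H_1 ≅ Z.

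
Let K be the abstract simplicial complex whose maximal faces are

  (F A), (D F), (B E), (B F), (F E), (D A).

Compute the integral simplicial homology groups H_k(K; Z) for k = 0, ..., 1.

Order the vertices as A < B < D < E < F. Listing each simplex with vertices in this order, K has dimension 1 with simplices:

  0-simplices (5): A, B, D, E, F
  1-simplices (6): AD, AF, BE, BF, DF, EF

Hence C_0 ≅ Z^5, C_1 ≅ Z^6.

∂_1: C_1 → C_0 is given by ∂[p,q] = [q] − [p]. For instance
  ∂AF = F − A.
The resulting 5×6 matrix has rank 4, and its Smith normal form has invariant factors (1,1,1,1).

Computing H_k = (kernel of ∂_k) / (image of ∂_{k+1}):

  H_0: rank C_0 − rank ∂_1 = 5 − 4 = 1, and the invariant factors of ∂_1 are all 1, so H_0 ≅ Z.
  H_1: rank ker ∂_1 − rank ∂_2 = (6 − 4) − 0 = 2, and there is no ∂_2, so H_1 ≅ Z^2.

(K is a triangulation of a wedge of 2 circles.)

H_0 = Z,  H_1 = Z^2.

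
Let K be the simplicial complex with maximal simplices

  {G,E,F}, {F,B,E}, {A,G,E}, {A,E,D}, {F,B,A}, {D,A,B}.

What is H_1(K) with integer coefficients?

H_1 = Z.

Order the vertices as A < B < D < E < F < G. Listing each simplex with vertices in this order, K has dimension 2 with simplices:

  0-simplices (6): A, B, D, E, F, G
  1-simplices (12): AB, AD, AE, AF, AG, BD, BE, BF, DE, EF, EG, FG
  2-simplices (6): ABD, ABF, ADE, AEG, BEF, EFG

Hence C_0 ≅ Z^6, C_1 ≅ Z^12, C_2 ≅ Z^6.

The boundary map ∂_1: C_1 → C_0 is given by ∂[p,q] = [q] − [p]. For instance
  ∂AD = D − A.
As a 6×12 matrix over Z this has rank 5, with invariant factors (1,1,1,1,1).

Boundary ∂_2: C_2 → C_1 maps a triangle to the signed sum of its edges. For instance
  ∂ADE = DE − AE + AD,
  ∂EFG = FG − EG + EF.
As a 12×6 matrix over Z this has rank 6, with invariant factors (1,1,1,1,1,1).

From H_k ≅ ker(∂_k) / im(∂_{k+1}) we obtain:

  H_1: rank ker ∂_1 − rank ∂_2 = (12 − 5) − 6 = 1, and the invariant factors of ∂_2 are all 1, so H_1 ≅ Z.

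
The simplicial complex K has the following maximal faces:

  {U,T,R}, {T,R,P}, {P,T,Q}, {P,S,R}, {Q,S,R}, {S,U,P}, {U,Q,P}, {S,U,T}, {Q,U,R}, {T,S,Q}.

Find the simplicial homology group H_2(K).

K has 6 vertices, 15 edges, 10 triangles.
rank ∂_2 = 10, rank ∂_3 = 0 ⇒ b_2 = 10 − 10 − 0 = 0. So H_2 ≅ 0.

H_2 ≅ 0.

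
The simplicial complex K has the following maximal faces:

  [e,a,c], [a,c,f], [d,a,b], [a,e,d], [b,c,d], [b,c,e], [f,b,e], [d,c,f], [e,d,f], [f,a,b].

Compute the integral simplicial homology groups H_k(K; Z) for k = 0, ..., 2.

Take the total order a < b < c < d < e < f on the vertex set. Then K (dimension 2) consists of the simplices:

  0-simplices (6): a, b, c, d, e, f
  1-simplices (15): ab, ac, ad, ae, af, bc, bd, be, bf, cd, ce, cf, de, df, ef
  2-simplices (10): abd, abf, ace, acf, ade, bcd, bce, bef, cdf, def

giving chain groups C_0 ≅ Z^6, C_1 ≅ Z^15, C_2 ≅ Z^10.

∂_1: C_1 → C_0 sends each edge [p,q] (with p < q) to q − p. For instance
  ∂df = f − d.
The 6×15 boundary matrix has rank 5 and Smith normal form diag(1,1,1,1,1).

The boundary map ∂_2: C_2 → C_1 sends each 2-simplex [p,q,r] to [q,r] − [p,r] + [p,q]. For instance
  ∂def = ef − df + de,
  ∂bef = ef − bf + be.
The 15×10 boundary matrix has rank 10 and Smith normal form diag(1,1,1,1,1,1,1,1,1,2).

Reading off H_k = ker ∂_k / im ∂_{k+1}:

  H_0: rank C_0 − rank ∂_1 = 6 − 5 = 1, and the invariant factors of ∂_1 are all 1, so H_0 ≅ Z.
  H_1: rank ker ∂_1 − rank ∂_2 = (15 − 5) − 10 = 0, and ∂_2 has invariant factor 2 > 1, so H_1 ≅ Z/2.
  H_2: rank ker ∂_2 − rank ∂_3 = (10 − 10) − 0 = 0, and there is no ∂_3, so H_2 ≅ 0.

As a check, the Euler characteristic is 6 − 15 + 10 = 1, which agrees with 1 − 0 + 0 = 1.
(K is a triangulation of the real projective plane RP^2.)

H_0 ≅ Z,  H_1 ≅ Z/2,  H_2 = 0.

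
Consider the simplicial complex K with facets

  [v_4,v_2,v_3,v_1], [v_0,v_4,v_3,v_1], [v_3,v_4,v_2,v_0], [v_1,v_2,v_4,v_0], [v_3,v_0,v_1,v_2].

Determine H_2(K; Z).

H_2 = 0.

We work with the vertex ordering v_0 < v_1 < v_2 < v_3 < v_4. The simplices of K, each written with vertices in increasing order, are:

  0-simplices (5): [v_0], [v_1], [v_2], [v_3], [v_4]
  1-simplices (10): [v_0,v_1], [v_0,v_2], [v_0,v_3], [v_0,v_4], [v_1,v_2], [v_1,v_3], [v_1,v_4], [v_2,v_3], [v_2,v_4], [v_3,v_4]
  2-simplices (10): [v_0,v_1,v_2], [v_0,v_1,v_3], [v_0,v_1,v_4], [v_0,v_2,v_3], [v_0,v_2,v_4], [v_0,v_3,v_4], [v_1,v_2,v_3], [v_1,v_2,v_4], [v_1,v_3,v_4], [v_2,v_3,v_4]
  3-simplices (5): [v_0,v_1,v_2,v_3], [v_0,v_1,v_2,v_4], [v_0,v_1,v_3,v_4], [v_0,v_2,v_3,v_4], [v_1,v_2,v_3,v_4]

so the chain groups are C_0 ≅ Z^5, C_1 ≅ Z^10, C_2 ≅ Z^10, C_3 ≅ Z^5.

∂_1: C_1 → C_0 is given by ∂[p,q] = [q] − [p]. For instance
  ∂[v_0,v_2] = [v_2] − [v_0].
The resulting 5×10 matrix has rank 4, and its Smith normal form has invariant factors (1,1,1,1).

∂_2: C_2 → C_1 sends each 2-simplex [p,q,r] to [q,r] − [p,r] + [p,q]. For instance
  ∂[v_0,v_1,v_3] = [v_1,v_3] − [v_0,v_3] + [v_0,v_1],
  ∂[v_2,v_3,v_4] = [v_3,v_4] − [v_2,v_4] + [v_2,v_3].
The resulting 10×10 matrix has rank 6, and its Smith normal form has invariant factors (1,1,1,1,1,1).

Boundary ∂_3: C_3 → C_2 sends each 3-simplex σ to the alternating sum Σ_i (−1)^i (σ with its i-th vertex removed). For instance
  ∂[v_0,v_1,v_2,v_3] = [v_1,v_2,v_3] − [v_0,v_2,v_3] + [v_0,v_1,v_3] − [v_0,v_1,v_2],
  ∂[v_0,v_2,v_3,v_4] = [v_2,v_3,v_4] − [v_0,v_3,v_4] + [v_0,v_2,v_4] − [v_0,v_2,v_3].
As a 10×5 matrix over Z this has rank 4, with invariant factors (1,1,1,1).

Computing H_k = (kernel of ∂_k) / (image of ∂_{k+1}):

  H_2: rank ker ∂_2 − rank ∂_3 = (10 − 6) − 4 = 0, and the invariant factors of ∂_3 are all 1, so H_2 ≅ 0.

(K is a triangulation of the 3-sphere S^3.)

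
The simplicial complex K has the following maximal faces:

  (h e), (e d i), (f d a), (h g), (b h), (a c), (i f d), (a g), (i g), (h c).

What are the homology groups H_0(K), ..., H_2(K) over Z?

H_0 = Z,  H_1 = Z^3,  H_2 = 0.

K has 9 vertices, 14 edges, 3 triangles.
rank ∂_0 = 0, rank ∂_1 = 8 ⇒ b_0 = 9 − 0 − 8 = 1; all invariant factors of ∂_1 are 1 so no torsion. So H_0 ≅ Z.
rank ∂_1 = 8, rank ∂_2 = 3 ⇒ b_1 = 14 − 8 − 3 = 3; all invariant factors of ∂_2 are 1 so no torsion. So H_1 ≅ Z^3.
rank ∂_2 = 3, rank ∂_3 = 0 ⇒ b_2 = 3 − 3 − 0 = 0. So H_2 ≅ 0.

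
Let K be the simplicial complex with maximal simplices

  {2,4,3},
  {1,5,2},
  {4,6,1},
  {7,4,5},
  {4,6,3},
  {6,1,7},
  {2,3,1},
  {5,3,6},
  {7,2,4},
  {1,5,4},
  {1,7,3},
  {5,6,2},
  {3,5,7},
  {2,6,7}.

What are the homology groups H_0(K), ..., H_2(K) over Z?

H_0 ≅ Z,  H_1 ≅ Z^2,  H_2 ≅ Z.

Fix the vertex order 1 < 2 < 3 < 4 < 5 < 6 < 7 and write every simplex with vertices in increasing order. Then dim K = 2 and the simplices of K are:

  0-simplices (7): [1], [2], [3], [4], [5], [6], [7]
  1-simplices (21): [1,2], [1,3], [1,4], [1,5], [1,6], [1,7], [2,3], [2,4], [2,5], [2,6], [2,7], [3,4], [3,5], [3,6], [3,7], [4,5], [4,6], [4,7], [5,6], [5,7], [6,7]
  2-simplices (14): [1,2,3], [1,2,5], [1,3,7], [1,4,5], [1,4,6], [1,6,7], [2,3,4], [2,4,7], [2,5,6], [2,6,7], [3,4,6], [3,5,6], [3,5,7], [4,5,7]

giving chain groups C_0 ≅ Z^7, C_1 ≅ Z^21, C_2 ≅ Z^14.

Boundary ∂_1: C_1 → C_0 maps an edge to its endpoints' difference, ∂[p,q] = q − p. For instance
  ∂[3,4] = [4] − [3].
As a 7×21 matrix over Z this has rank 6, with invariant factors (1,1,1,1,1,1).

Boundary ∂_2: C_2 → C_1 acts by ∂[p,q,r] = [q,r] − [p,r] + [p,q]. For instance
  ∂[1,3,7] = [3,7] − [1,7] + [1,3],
  ∂[1,4,5] = [4,5] − [1,5] + [1,4].
This gives a 21×14 integer matrix of rank 13; reducing to Smith normal form yields diagonal entries (1,1,1,1,1,1,1,1,1,1,1,1,1).

Computing H_k = (kernel of ∂_k) / (image of ∂_{k+1}):

  H_0: rank C_0 − rank ∂_1 = 7 − 6 = 1, and the invariant factors of ∂_1 are all 1, so H_0 = Z.
  H_1: rank ker ∂_1 − rank ∂_2 = (21 − 6) − 13 = 2, and the invariant factors of ∂_2 are all 1, so H_1 = Z^2.
  H_2: rank ker ∂_2 − rank ∂_3 = (14 − 13) − 0 = 1, and there is no ∂_3, so H_2 = Z.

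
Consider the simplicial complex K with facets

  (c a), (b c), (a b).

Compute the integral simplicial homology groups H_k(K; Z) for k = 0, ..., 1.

H_0 = Z,  H_1 = Z.

Order the vertices as a < b < c. Listing each simplex with vertices in this order, K has dimension 1 with simplices:

  0-simplices (3): a, b, c
  1-simplices (3): ab, ac, bc

giving chain groups C_0 ≅ Z^3, C_1 ≅ Z^3.

Boundary ∂_1: C_1 → C_0 sends each edge [p,q] (with p < q) to q − p. For instance
  ∂bc = c − b.
This gives a 3×3 integer matrix of rank 2; reducing to Smith normal form yields diagonal entries (1,1).

Now H_k = ker ∂_k / im ∂_{k+1}, so:

  H_0: rank C_0 − rank ∂_1 = 3 − 2 = 1, and the invariant factors of ∂_1 are all 1, so H_0 = Z.
  H_1: rank ker ∂_1 − rank ∂_2 = (3 − 2) − 0 = 1, and there is no ∂_2, so H_1 = Z.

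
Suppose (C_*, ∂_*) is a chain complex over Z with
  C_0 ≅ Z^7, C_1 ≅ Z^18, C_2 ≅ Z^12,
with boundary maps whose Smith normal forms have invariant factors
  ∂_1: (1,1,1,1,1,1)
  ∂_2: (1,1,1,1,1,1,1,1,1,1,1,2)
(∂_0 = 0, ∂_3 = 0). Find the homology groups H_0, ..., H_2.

H_0: b_0 = 7 − 0 − 6 = 1; torsion from ∂_1 factors > 1: none. So H_0 = Z.
H_1: b_1 = 18 − 6 − 12 = 0; torsion from ∂_2 factors > 1: [2]. So H_1 = Z_2.
H_2: b_2 = 12 − 12 − 0 = 0; torsion from ∂_3 factors > 1: none. So H_2 = 0.

H_0 = Z,  H_1 = Z_2,  H_2 = 0.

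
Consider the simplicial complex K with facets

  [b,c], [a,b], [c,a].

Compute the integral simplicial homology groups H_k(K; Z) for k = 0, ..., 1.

Order the vertices as a < b < c. Listing each simplex with vertices in this order, K has dimension 1 with simplices:

  0-simplices (3): a, b, c
  1-simplices (3): ab, ac, bc

so the chain groups are C_0 ≅ Z^3, C_1 ≅ Z^3.

The boundary map ∂_1: C_1 → C_0 is given by ∂[p,q] = [q] − [p].
The resulting 3×3 matrix has rank 2, and its Smith normal form has invariant factors (1,1).

Computing H_k = (kernel of ∂_k) / (image of ∂_{k+1}):

  H_0: rank C_0 − rank ∂_1 = 3 − 2 = 1, and the invariant factors of ∂_1 are all 1, so H_0 ≅ Z.
  H_1: rank ker ∂_1 − rank ∂_2 = (3 − 2) − 0 = 1, and there is no ∂_2, so H_1 ≅ Z.

As a check, the Euler characteristic is 3 − 3 = 0, which agrees with 1 − 1 = 0.

H_0 ≅ Z,  H_1 ≅ Z.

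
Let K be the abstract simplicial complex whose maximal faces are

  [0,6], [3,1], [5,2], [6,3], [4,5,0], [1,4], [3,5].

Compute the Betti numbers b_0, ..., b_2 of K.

Take the total order 0 < 1 < 2 < 3 < 4 < 5 < 6 on the vertex set. Then K (dimension 2) consists of the simplices:

  0-simplices (7): [0], [1], [2], [3], [4], [5], [6]
  1-simplices (9): [0,4], [0,5], [0,6], [1,3], [1,4], [2,5], [3,5], [3,6], [4,5]
  2-simplices (1): [0,4,5]

Hence C_0 ≅ Z^7, C_1 ≅ Z^9, C_2 ≅ Z^1.

Boundary ∂_1: C_1 → C_0 is given by ∂[p,q] = [q] − [p]. For instance
  ∂[1,4] = [4] − [1].
The resulting 7×9 matrix has rank 6, and its Smith normal form has invariant factors (1,1,1,1,1,1).

Boundary ∂_2: C_2 → C_1 acts by ∂[p,q,r] = [q,r] − [p,r] + [p,q]. For instance
  ∂[0,4,5] = [4,5] − [0,5] + [0,4].
As a 9×1 matrix over Z this has rank 1, with invariant factors (1).

Computing H_k = (kernel of ∂_k) / (image of ∂_{k+1}):

  H_0: rank C_0 − rank ∂_1 = 7 − 6 = 1, and the invariant factors of ∂_1 are all 1, so H_0 ≅ Z.
  H_1: rank ker ∂_1 − rank ∂_2 = (9 − 6) − 1 = 2, and the invariant factors of ∂_2 are all 1, so H_1 ≅ Z^2.
  H_2: rank ker ∂_2 − rank ∂_3 = (1 − 1) − 0 = 0, and there is no ∂_3, so H_2 ≅ 0.

As a check, the Euler characteristic is 7 − 9 + 1 = -1, which agrees with 1 − 2 + 0 = -1.

Hence the Betti numbers are b_0 = 1, b_1 = 2, b_2 = 0.

b_0 = 1, b_1 = 2, b_2 = 0.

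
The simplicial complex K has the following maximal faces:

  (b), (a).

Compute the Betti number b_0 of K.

b_0 = 2.

Take the total order a < b on the vertex set. Then K (dimension 0) consists of the simplices:

  0-simplices (2): a, b

so the chain groups are C_0 ≅ Z^2.

Now H_k = ker ∂_k / im ∂_{k+1}, so:

  H_0: rank C_0 − rank ∂_1 = 2 − 0 = 2, and there is no ∂_1, so H_0 ≅ Z^2.

(K is a triangulation of a set of 2 points.)

Hence the Betti numbers are b_0 = 2.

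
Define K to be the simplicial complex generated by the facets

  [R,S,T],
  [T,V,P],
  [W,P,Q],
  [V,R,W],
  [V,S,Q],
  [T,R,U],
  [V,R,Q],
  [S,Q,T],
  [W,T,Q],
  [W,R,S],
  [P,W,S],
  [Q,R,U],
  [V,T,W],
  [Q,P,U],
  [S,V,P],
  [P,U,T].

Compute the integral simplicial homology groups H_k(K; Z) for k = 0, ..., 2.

H_0 ≅ Z,  H_1 ≅ Z^2,  H_2 ≅ Z.

We work with the vertex ordering P < Q < R < S < T < U < V < W. The simplices of K, each written with vertices in increasing order, are:

  0-simplices (8): P, Q, R, S, T, U, V, W
  1-simplices (24): PQ, PS, PT, PU, PV, PW, QR, QS, QT, QU, QV, QW, RS, RT, RU, RV, RW, ST, SV, SW, TU, TV, TW, VW
  2-simplices (16): PQU, PQW, PSV, PSW, PTU, PTV, QRU, QRV, QST, QSV, QTW, RST, RSW, RTU, RVW, TVW

giving chain groups C_0 ≅ Z^8, C_1 ≅ Z^24, C_2 ≅ Z^16.

∂_1: C_1 → C_0 is given by ∂[p,q] = [q] − [p].
The resulting 8×24 matrix has rank 7, and its Smith normal form has invariant factors (1,1,1,1,1,1,1).

Boundary ∂_2: C_2 → C_1 acts by ∂[p,q,r] = [q,r] − [p,r] + [p,q]. For instance
  ∂QRU = RU − QU + QR,
  ∂RTU = TU − RU + RT.
The 24×16 boundary matrix has rank 15 and Smith normal form diag(1,1,1,1,1,1,1,1,1,1,1,1,1,1,1).

From H_k ≅ ker(∂_k) / im(∂_{k+1}) we obtain:

  H_0: rank C_0 − rank ∂_1 = 8 − 7 = 1, and the invariant factors of ∂_1 are all 1, so H_0 ≅ Z.
  H_1: rank ker ∂_1 − rank ∂_2 = (24 − 7) − 15 = 2, and the invariant factors of ∂_2 are all 1, so H_1 ≅ Z^2.
  H_2: rank ker ∂_2 − rank ∂_3 = (16 − 15) − 0 = 1, and there is no ∂_3, so H_2 ≅ Z.

As a check, the Euler characteristic is 8 − 24 + 16 = 0, which agrees with 1 − 2 + 1 = 0.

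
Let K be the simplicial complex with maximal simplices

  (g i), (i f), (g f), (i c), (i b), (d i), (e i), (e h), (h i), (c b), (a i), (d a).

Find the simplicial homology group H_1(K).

Take the total order a < b < c < d < e < f < g < h < i on the vertex set. Then K (dimension 1) consists of the simplices:

  0-simplices (9): a, b, c, d, e, f, g, h, i
  1-simplices (12): ad, ai, bc, bi, ci, di, eh, ei, fg, fi, gi, hi

giving chain groups C_0 ≅ Z^9, C_1 ≅ Z^12.

The boundary map ∂_1: C_1 → C_0 maps an edge to its endpoints' difference, ∂[p,q] = q − p.
As a 9×12 matrix over Z this has rank 8, with invariant factors (1,1,1,1,1,1,1,1).

Computing H_k = (kernel of ∂_k) / (image of ∂_{k+1}):

  H_1: rank ker ∂_1 − rank ∂_2 = (12 − 8) − 0 = 4, and there is no ∂_2, so H_1 ≅ Z^4.

H_1 = Z^4.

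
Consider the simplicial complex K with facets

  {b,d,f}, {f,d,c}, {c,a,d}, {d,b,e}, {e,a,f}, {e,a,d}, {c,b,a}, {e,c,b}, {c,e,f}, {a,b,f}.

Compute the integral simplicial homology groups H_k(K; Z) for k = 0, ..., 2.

H_0 = Z,  H_1 = Z/2Z,  H_2 = 0.

Order the vertices as a < b < c < d < e < f. Listing each simplex with vertices in this order, K has dimension 2 with simplices:

  0-simplices (6): a, b, c, d, e, f
  1-simplices (15): ab, ac, ad, ae, af, bc, bd, be, bf, cd, ce, cf, de, df, ef
  2-simplices (10): abc, abf, acd, ade, aef, bce, bde, bdf, cdf, cef

so the chain groups are C_0 ≅ Z^6, C_1 ≅ Z^15, C_2 ≅ Z^10.

Boundary ∂_1: C_1 → C_0 sends each edge [p,q] (with p < q) to q − p. For instance
  ∂ad = d − a.
The 6×15 boundary matrix has rank 5 and Smith normal form diag(1,1,1,1,1).

Boundary ∂_2: C_2 → C_1 sends each 2-simplex [p,q,r] to [q,r] − [p,r] + [p,q]. For instance
  ∂bce = ce − be + bc,
  ∂abf = bf − af + ab.
The resulting 15×10 matrix has rank 10, and its Smith normal form has invariant factors (1,1,1,1,1,1,1,1,1,2).

Now H_k = ker ∂_k / im ∂_{k+1}, so:

  H_0: rank C_0 − rank ∂_1 = 6 − 5 = 1, and the invariant factors of ∂_1 are all 1, so H_0 = Z.
  H_1: rank ker ∂_1 − rank ∂_2 = (15 − 5) − 10 = 0, and ∂_2 has invariant factor 2 > 1, so H_1 = Z/2Z.
  H_2: rank ker ∂_2 − rank ∂_3 = (10 − 10) − 0 = 0, and there is no ∂_3, so H_2 = 0.

(K is a triangulation of the real projective plane RP^2.)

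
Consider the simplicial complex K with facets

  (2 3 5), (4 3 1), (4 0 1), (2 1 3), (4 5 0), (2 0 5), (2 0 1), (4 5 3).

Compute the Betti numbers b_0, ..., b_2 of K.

Take the total order 0 < 1 < 2 < 3 < 4 < 5 on the vertex set. Then K (dimension 2) consists of the simplices:

  0-simplices (6): [0], [1], [2], [3], [4], [5]
  1-simplices (12): [0,1], [0,2], [0,4], [0,5], [1,2], [1,3], [1,4], [2,3], [2,5], [3,4], [3,5], [4,5]
  2-simplices (8): [0,1,2], [0,1,4], [0,2,5], [0,4,5], [1,2,3], [1,3,4], [2,3,5], [3,4,5]

so the chain groups are C_0 ≅ Z^6, C_1 ≅ Z^12, C_2 ≅ Z^8.

∂_1: C_1 → C_0 maps an edge to its endpoints' difference, ∂[p,q] = q − p. For instance
  ∂[0,4] = [4] − [0].
As a 6×12 matrix over Z this has rank 5, with invariant factors (1,1,1,1,1).

The boundary map ∂_2: C_2 → C_1 acts by ∂[p,q,r] = [q,r] − [p,r] + [p,q]. For instance
  ∂[1,3,4] = [3,4] − [1,4] + [1,3],
  ∂[1,2,3] = [2,3] − [1,3] + [1,2].
As a 12×8 matrix over Z this has rank 7, with invariant factors (1,1,1,1,1,1,1).

Reading off H_k = ker ∂_k / im ∂_{k+1}:

  H_0: rank C_0 − rank ∂_1 = 6 − 5 = 1, and the invariant factors of ∂_1 are all 1, so H_0 ≅ Z.
  H_1: rank ker ∂_1 − rank ∂_2 = (12 − 5) − 7 = 0, and the invariant factors of ∂_2 are all 1, so H_1 ≅ 0.
  H_2: rank ker ∂_2 − rank ∂_3 = (8 − 7) − 0 = 1, and there is no ∂_3, so H_2 ≅ Z.

Hence the Betti numbers are b_0 = 1, b_1 = 0, b_2 = 1.

b_0 = 1, b_1 = 0, b_2 = 1.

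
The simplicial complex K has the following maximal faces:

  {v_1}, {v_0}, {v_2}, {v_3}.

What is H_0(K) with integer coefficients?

Order the vertices as v_0 < v_1 < v_2 < v_3. Listing each simplex with vertices in this order, K has dimension 0 with simplices:

  0-simplices (4): [v_0], [v_1], [v_2], [v_3]

so the chain groups are C_0 ≅ Z^4.

Reading off H_k = ker ∂_k / im ∂_{k+1}:

  H_0: rank C_0 − rank ∂_1 = 4 − 0 = 4, and there is no ∂_1, so H_0 ≅ Z^4.

H_0 ≅ Z^4.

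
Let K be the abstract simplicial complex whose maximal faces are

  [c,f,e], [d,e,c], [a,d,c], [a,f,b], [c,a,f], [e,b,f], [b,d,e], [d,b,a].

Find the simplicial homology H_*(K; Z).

Fix the vertex order a < b < c < d < e < f and write every simplex with vertices in increasing order. Then dim K = 2 and the simplices of K are:

  0-simplices (6): a, b, c, d, e, f
  1-simplices (12): ab, ac, ad, af, bd, be, bf, cd, ce, cf, de, ef
  2-simplices (8): abd, abf, acd, acf, bde, bef, cde, cef

giving chain groups C_0 ≅ Z^6, C_1 ≅ Z^12, C_2 ≅ Z^8.

The boundary map ∂_1: C_1 → C_0 maps an edge to its endpoints' difference, ∂[p,q] = q − p. For instance
  ∂ad = d − a.
As a 6×12 matrix over Z this has rank 5, with invariant factors (1,1,1,1,1).

∂_2: C_2 → C_1 acts by ∂[p,q,r] = [q,r] − [p,r] + [p,q]. For instance
  ∂acf = cf − af + ac,
  ∂bef = ef − bf + be.
The resulting 12×8 matrix has rank 7, and its Smith normal form has invariant factors (1,1,1,1,1,1,1).

Now H_k = ker ∂_k / im ∂_{k+1}, so:

  H_0: rank C_0 − rank ∂_1 = 6 − 5 = 1, and the invariant factors of ∂_1 are all 1, so H_0 ≅ Z.
  H_1: rank ker ∂_1 − rank ∂_2 = (12 − 5) − 7 = 0, and the invariant factors of ∂_2 are all 1, so H_1 ≅ 0.
  H_2: rank ker ∂_2 − rank ∂_3 = (8 − 7) − 0 = 1, and there is no ∂_3, so H_2 ≅ Z.

H_0 ≅ Z,  H_1 = 0,  H_2 ≅ Z.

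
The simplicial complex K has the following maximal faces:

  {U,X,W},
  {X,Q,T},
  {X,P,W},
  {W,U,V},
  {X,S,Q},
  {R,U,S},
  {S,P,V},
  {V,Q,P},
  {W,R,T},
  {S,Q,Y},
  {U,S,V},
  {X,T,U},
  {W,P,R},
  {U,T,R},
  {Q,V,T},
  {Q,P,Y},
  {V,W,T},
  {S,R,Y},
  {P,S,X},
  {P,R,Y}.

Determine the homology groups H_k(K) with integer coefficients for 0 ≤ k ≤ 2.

H_0 = Z,  H_1 = Z ⊕ Z/2,  H_2 = 0.

K has 10 vertices, 30 edges, 20 triangles.
rank ∂_0 = 0, rank ∂_1 = 9 ⇒ b_0 = 10 − 0 − 9 = 1; all invariant factors of ∂_1 are 1 so no torsion. So H_0 ≅ Z.
rank ∂_1 = 9, rank ∂_2 = 20 ⇒ b_1 = 30 − 9 − 20 = 1; ∂_2 has invariant factor(s) [2] giving torsion. So H_1 ≅ Z ⊕ Z/2.
rank ∂_2 = 20, rank ∂_3 = 0 ⇒ b_2 = 20 − 20 − 0 = 0. So H_2 ≅ 0.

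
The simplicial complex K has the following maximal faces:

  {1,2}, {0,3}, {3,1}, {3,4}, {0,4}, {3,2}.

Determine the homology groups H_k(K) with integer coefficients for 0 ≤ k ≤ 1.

H_0 = Z,  H_1 = Z^2.

K has 5 vertices, 6 edges.
rank ∂_0 = 0, rank ∂_1 = 4 ⇒ b_0 = 5 − 0 − 4 = 1; all invariant factors of ∂_1 are 1 so no torsion. So H_0 = Z.
rank ∂_1 = 4, rank ∂_2 = 0 ⇒ b_1 = 6 − 4 − 0 = 2. So H_1 = Z^2.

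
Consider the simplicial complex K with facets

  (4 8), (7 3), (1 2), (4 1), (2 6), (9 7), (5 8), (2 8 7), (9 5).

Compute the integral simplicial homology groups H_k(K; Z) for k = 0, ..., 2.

Order the vertices as 1 < 2 < 3 < 4 < 5 < 6 < 7 < 8 < 9. Listing each simplex with vertices in this order, K has dimension 2 with simplices:

  0-simplices (9): [1], [2], [3], [4], [5], [6], [7], [8], [9]
  1-simplices (11): [1,2], [1,4], [2,6], [2,7], [2,8], [3,7], [4,8], [5,8], [5,9], [7,8], [7,9]
  2-simplices (1): [2,7,8]

so the chain groups are C_0 ≅ Z^9, C_1 ≅ Z^11, C_2 ≅ Z^1.

∂_1: C_1 → C_0 sends each edge [p,q] (with p < q) to q − p.
This gives a 9×11 integer matrix of rank 8; reducing to Smith normal form yields diagonal entries (1,1,1,1,1,1,1,1).

The boundary map ∂_2: C_2 → C_1 sends each 2-simplex [p,q,r] to [q,r] − [p,r] + [p,q]. For instance
  ∂[2,7,8] = [7,8] − [2,8] + [2,7].
As a 11×1 matrix over Z this has rank 1, with invariant factors (1).

From H_k ≅ ker(∂_k) / im(∂_{k+1}) we obtain:

  H_0: rank C_0 − rank ∂_1 = 9 − 8 = 1, and the invariant factors of ∂_1 are all 1, so H_0 = Z.
  H_1: rank ker ∂_1 − rank ∂_2 = (11 − 8) − 1 = 2, and the invariant factors of ∂_2 are all 1, so H_1 = Z^2.
  H_2: rank ker ∂_2 − rank ∂_3 = (1 − 1) − 0 = 0, and there is no ∂_3, so H_2 = 0.

As a check, the Euler characteristic is 9 − 11 + 1 = -1, which agrees with 1 − 2 + 0 = -1.

H_0 = Z,  H_1 = Z^2,  H_2 = 0.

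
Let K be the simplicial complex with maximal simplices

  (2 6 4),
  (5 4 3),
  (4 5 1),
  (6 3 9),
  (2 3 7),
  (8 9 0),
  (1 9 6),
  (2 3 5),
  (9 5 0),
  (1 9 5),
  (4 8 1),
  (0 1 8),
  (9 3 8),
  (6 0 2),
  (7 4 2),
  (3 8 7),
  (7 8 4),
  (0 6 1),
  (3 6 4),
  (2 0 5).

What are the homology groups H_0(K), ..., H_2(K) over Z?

Fix the vertex order 0 < 1 < 2 < 3 < 4 < 5 < 6 < 7 < 8 < 9 and write every simplex with vertices in increasing order. Then dim K = 2 and the simplices of K are:

  0-simplices (10): [0], [1], [2], [3], [4], [5], [6], [7], [8], [9]
  1-simplices (30): (30 of them)
  2-simplices (20): (20 of them)

giving chain groups C_0 ≅ Z^10, C_1 ≅ Z^30, C_2 ≅ Z^20.

Boundary ∂_1: C_1 → C_0 is given by ∂[p,q] = [q] − [p]. For instance
  ∂[3,7] = [7] − [3].
The resulting 10×30 matrix has rank 9, and its Smith normal form has invariant factors (1,1,1,1,1,1,1,1,1).

Boundary ∂_2: C_2 → C_1 acts by ∂[p,q,r] = [q,r] − [p,r] + [p,q]. For instance
  ∂[0,2,6] = [2,6] − [0,6] + [0,2],
  ∂[0,1,8] = [1,8] − [0,8] + [0,1].
The resulting 30×20 matrix has rank 20, and its Smith normal form has invariant factors (1,1,1,1,1,1,1,1,1,1,1,1,1,1,1,1,1,1,1,2).

From H_k ≅ ker(∂_k) / im(∂_{k+1}) we obtain:

  H_0: rank C_0 − rank ∂_1 = 10 − 9 = 1, and the invariant factors of ∂_1 are all 1, so H_0 = Z.
  H_1: rank ker ∂_1 − rank ∂_2 = (30 − 9) − 20 = 1, and ∂_2 has invariant factor 2 > 1, so H_1 = Z ⊕ Z/2Z.
  H_2: rank ker ∂_2 − rank ∂_3 = (20 − 20) − 0 = 0, and there is no ∂_3, so H_2 = 0.

H_0 = Z,  H_1 = Z ⊕ Z/2Z,  H_2 = 0.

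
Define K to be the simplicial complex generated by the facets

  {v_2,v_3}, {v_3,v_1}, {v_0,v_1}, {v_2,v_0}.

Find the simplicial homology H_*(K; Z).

K has 4 vertices, 4 edges.
rank ∂_0 = 0, rank ∂_1 = 3 ⇒ b_0 = 4 − 0 − 3 = 1; all invariant factors of ∂_1 are 1 so no torsion. So H_0 ≅ Z.
rank ∂_1 = 3, rank ∂_2 = 0 ⇒ b_1 = 4 − 3 − 0 = 1. So H_1 ≅ Z.

H_0 = Z,  H_1 = Z.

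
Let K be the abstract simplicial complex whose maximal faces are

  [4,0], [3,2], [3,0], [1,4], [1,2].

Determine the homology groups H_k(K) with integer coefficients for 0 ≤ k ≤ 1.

Fix the vertex order 0 < 1 < 2 < 3 < 4 and write every simplex with vertices in increasing order. Then dim K = 1 and the simplices of K are:

  0-simplices (5): [0], [1], [2], [3], [4]
  1-simplices (5): [0,3], [0,4], [1,2], [1,4], [2,3]

giving chain groups C_0 ≅ Z^5, C_1 ≅ Z^5.

∂_1: C_1 → C_0 sends each edge [p,q] (with p < q) to q − p.
This gives a 5×5 integer matrix of rank 4; reducing to Smith normal form yields diagonal entries (1,1,1,1).

From H_k ≅ ker(∂_k) / im(∂_{k+1}) we obtain:

  H_0: rank C_0 − rank ∂_1 = 5 − 4 = 1, and the invariant factors of ∂_1 are all 1, so H_0 = Z.
  H_1: rank ker ∂_1 − rank ∂_2 = (5 − 4) − 0 = 1, and there is no ∂_2, so H_1 = Z.

As a check, the Euler characteristic is 5 − 5 = 0, which agrees with 1 − 1 = 0.
(K is a triangulation of the circle S^1.)

H_0 ≅ Z,  H_1 ≅ Z.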